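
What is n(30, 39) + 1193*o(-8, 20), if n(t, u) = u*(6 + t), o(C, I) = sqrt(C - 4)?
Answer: 1404 + 2386*I*sqrt(3) ≈ 1404.0 + 4132.7*I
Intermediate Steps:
o(C, I) = sqrt(-4 + C)
n(30, 39) + 1193*o(-8, 20) = 39*(6 + 30) + 1193*sqrt(-4 - 8) = 39*36 + 1193*sqrt(-12) = 1404 + 1193*(2*I*sqrt(3)) = 1404 + 2386*I*sqrt(3)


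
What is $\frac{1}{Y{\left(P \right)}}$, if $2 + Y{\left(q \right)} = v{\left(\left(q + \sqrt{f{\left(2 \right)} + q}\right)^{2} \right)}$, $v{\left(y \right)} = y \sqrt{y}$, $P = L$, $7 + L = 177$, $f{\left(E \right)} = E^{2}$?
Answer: $\frac{833623}{3950698172370} - \frac{14479 \sqrt{174}}{3950698172370} \approx 1.6266 \cdot 10^{-7}$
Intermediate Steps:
$L = 170$ ($L = -7 + 177 = 170$)
$P = 170$
$v{\left(y \right)} = y^{\frac{3}{2}}$
$Y{\left(q \right)} = -2 + \left(\left(q + \sqrt{4 + q}\right)^{2}\right)^{\frac{3}{2}}$ ($Y{\left(q \right)} = -2 + \left(\left(q + \sqrt{2^{2} + q}\right)^{2}\right)^{\frac{3}{2}} = -2 + \left(\left(q + \sqrt{4 + q}\right)^{2}\right)^{\frac{3}{2}}$)
$\frac{1}{Y{\left(P \right)}} = \frac{1}{-2 + \left(\left(170 + \sqrt{4 + 170}\right)^{2}\right)^{\frac{3}{2}}} = \frac{1}{-2 + \left(\left(170 + \sqrt{174}\right)^{2}\right)^{\frac{3}{2}}} = \frac{1}{-2 + \left(170 + \sqrt{174}\right)^{3}}$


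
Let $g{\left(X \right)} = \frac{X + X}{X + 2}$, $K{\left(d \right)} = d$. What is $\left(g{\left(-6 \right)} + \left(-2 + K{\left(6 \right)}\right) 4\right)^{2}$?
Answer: $361$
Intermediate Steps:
$g{\left(X \right)} = \frac{2 X}{2 + X}$
$\left(g{\left(-6 \right)} + \left(-2 + K{\left(6 \right)}\right) 4\right)^{2} = \left(2 \left(-6\right) \frac{1}{2 - 6} + \left(-2 + 6\right) 4\right)^{2} = \left(2 \left(-6\right) \frac{1}{-4} + 4 \cdot 4\right)^{2} = \left(2 \left(-6\right) \left(- \frac{1}{4}\right) + 16\right)^{2} = \left(3 + 16\right)^{2} = 19^{2} = 361$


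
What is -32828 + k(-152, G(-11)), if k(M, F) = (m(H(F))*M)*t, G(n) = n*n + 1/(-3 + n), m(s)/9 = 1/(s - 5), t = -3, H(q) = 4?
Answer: -36932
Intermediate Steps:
m(s) = 9/(-5 + s) (m(s) = 9/(s - 5) = 9/(-5 + s))
G(n) = n² + 1/(-3 + n)
k(M, F) = 27*M (k(M, F) = ((9/(-5 + 4))*M)*(-3) = ((9/(-1))*M)*(-3) = ((9*(-1))*M)*(-3) = -9*M*(-3) = 27*M)
-32828 + k(-152, G(-11)) = -32828 + 27*(-152) = -32828 - 4104 = -36932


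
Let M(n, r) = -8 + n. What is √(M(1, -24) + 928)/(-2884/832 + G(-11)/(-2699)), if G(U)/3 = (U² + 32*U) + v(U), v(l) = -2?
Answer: -561392*√921/1800587 ≈ -9.4620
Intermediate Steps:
G(U) = -6 + 3*U² + 96*U (G(U) = 3*((U² + 32*U) - 2) = 3*(-2 + U² + 32*U) = -6 + 3*U² + 96*U)
√(M(1, -24) + 928)/(-2884/832 + G(-11)/(-2699)) = √((-8 + 1) + 928)/(-2884/832 + (-6 + 3*(-11)² + 96*(-11))/(-2699)) = √(-7 + 928)/(-2884*1/832 + (-6 + 3*121 - 1056)*(-1/2699)) = √921/(-721/208 + (-6 + 363 - 1056)*(-1/2699)) = √921/(-721/208 - 699*(-1/2699)) = √921/(-721/208 + 699/2699) = √921/(-1800587/561392) = √921*(-561392/1800587) = -561392*√921/1800587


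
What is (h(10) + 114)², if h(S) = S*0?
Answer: 12996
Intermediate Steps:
h(S) = 0
(h(10) + 114)² = (0 + 114)² = 114² = 12996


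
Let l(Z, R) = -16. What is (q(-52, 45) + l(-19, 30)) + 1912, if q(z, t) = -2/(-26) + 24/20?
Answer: 123323/65 ≈ 1897.3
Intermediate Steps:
q(z, t) = 83/65 (q(z, t) = -2*(-1/26) + 24*(1/20) = 1/13 + 6/5 = 83/65)
(q(-52, 45) + l(-19, 30)) + 1912 = (83/65 - 16) + 1912 = -957/65 + 1912 = 123323/65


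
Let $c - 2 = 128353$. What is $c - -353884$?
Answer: $482239$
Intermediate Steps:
$c = 128355$ ($c = 2 + 128353 = 128355$)
$c - -353884 = 128355 - -353884 = 128355 + 353884 = 482239$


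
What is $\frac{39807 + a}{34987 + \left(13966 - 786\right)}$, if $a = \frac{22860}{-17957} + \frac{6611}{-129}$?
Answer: $\frac{92089381904}{111576591651} \approx 0.82535$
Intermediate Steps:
$a = - \frac{121662667}{2316453}$ ($a = 22860 \left(- \frac{1}{17957}\right) + 6611 \left(- \frac{1}{129}\right) = - \frac{22860}{17957} - \frac{6611}{129} = - \frac{121662667}{2316453} \approx -52.521$)
$\frac{39807 + a}{34987 + \left(13966 - 786\right)} = \frac{39807 - \frac{121662667}{2316453}}{34987 + \left(13966 - 786\right)} = \frac{92089381904}{2316453 \left(34987 + 13180\right)} = \frac{92089381904}{2316453 \cdot 48167} = \frac{92089381904}{2316453} \cdot \frac{1}{48167} = \frac{92089381904}{111576591651}$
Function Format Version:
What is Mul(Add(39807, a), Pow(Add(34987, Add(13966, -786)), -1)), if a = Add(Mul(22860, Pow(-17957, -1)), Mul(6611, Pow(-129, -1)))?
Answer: Rational(92089381904, 111576591651) ≈ 0.82535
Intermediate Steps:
a = Rational(-121662667, 2316453) (a = Add(Mul(22860, Rational(-1, 17957)), Mul(6611, Rational(-1, 129))) = Add(Rational(-22860, 17957), Rational(-6611, 129)) = Rational(-121662667, 2316453) ≈ -52.521)
Mul(Add(39807, a), Pow(Add(34987, Add(13966, -786)), -1)) = Mul(Add(39807, Rational(-121662667, 2316453)), Pow(Add(34987, Add(13966, -786)), -1)) = Mul(Rational(92089381904, 2316453), Pow(Add(34987, 13180), -1)) = Mul(Rational(92089381904, 2316453), Pow(48167, -1)) = Mul(Rational(92089381904, 2316453), Rational(1, 48167)) = Rational(92089381904, 111576591651)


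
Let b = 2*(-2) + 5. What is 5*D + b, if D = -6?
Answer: -29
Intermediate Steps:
b = 1 (b = -4 + 5 = 1)
5*D + b = 5*(-6) + 1 = -30 + 1 = -29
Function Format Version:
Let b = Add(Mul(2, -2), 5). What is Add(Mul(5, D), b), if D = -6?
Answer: -29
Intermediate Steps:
b = 1 (b = Add(-4, 5) = 1)
Add(Mul(5, D), b) = Add(Mul(5, -6), 1) = Add(-30, 1) = -29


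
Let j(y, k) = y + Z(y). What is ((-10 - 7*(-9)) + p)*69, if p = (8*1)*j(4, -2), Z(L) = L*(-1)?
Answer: 3657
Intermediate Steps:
Z(L) = -L
j(y, k) = 0 (j(y, k) = y - y = 0)
p = 0 (p = (8*1)*0 = 8*0 = 0)
((-10 - 7*(-9)) + p)*69 = ((-10 - 7*(-9)) + 0)*69 = ((-10 + 63) + 0)*69 = (53 + 0)*69 = 53*69 = 3657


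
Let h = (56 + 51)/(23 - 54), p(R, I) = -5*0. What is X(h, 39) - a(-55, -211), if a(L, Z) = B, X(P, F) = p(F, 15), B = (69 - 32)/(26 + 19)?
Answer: -37/45 ≈ -0.82222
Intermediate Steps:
B = 37/45 ≈ 0.82222
p(R, I) = 0
h = -107/31 (h = 107/(-31) = 107*(-1/31) = -107/31 ≈ -3.4516)
X(P, F) = 0
a(L, Z) = 37/45
X(h, 39) - a(-55, -211) = 0 - 1*37/45 = 0 - 37/45 = -37/45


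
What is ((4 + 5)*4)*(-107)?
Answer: -3852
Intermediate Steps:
((4 + 5)*4)*(-107) = (9*4)*(-107) = 36*(-107) = -3852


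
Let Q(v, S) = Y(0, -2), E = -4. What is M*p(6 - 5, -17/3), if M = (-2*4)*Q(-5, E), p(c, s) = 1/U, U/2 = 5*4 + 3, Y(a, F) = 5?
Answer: -20/23 ≈ -0.86957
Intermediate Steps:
U = 46 (U = 2*(5*4 + 3) = 2*(20 + 3) = 2*23 = 46)
Q(v, S) = 5
p(c, s) = 1/46
M = -40 (M = -2*4*5 = -8*5 = -40)
M*p(6 - 5, -17/3) = -40*1/46 = -20/23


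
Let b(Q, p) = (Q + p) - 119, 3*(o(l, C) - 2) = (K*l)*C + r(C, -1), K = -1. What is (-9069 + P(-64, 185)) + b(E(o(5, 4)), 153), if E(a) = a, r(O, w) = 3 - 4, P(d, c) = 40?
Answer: -9000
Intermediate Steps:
r(O, w) = -1
o(l, C) = 5/3 - C*l/3 (o(l, C) = 2 + ((-l)*C - 1)/3 = 2 + (-C*l - 1)/3 = 2 + (-1 - C*l)/3 = 2 + (-1/3 - C*l/3) = 5/3 - C*l/3)
b(Q, p) = -119 + Q + p
(-9069 + P(-64, 185)) + b(E(o(5, 4)), 153) = (-9069 + 40) + (-119 + (5/3 - 1/3*4*5) + 153) = -9029 + (-119 + (5/3 - 20/3) + 153) = -9029 + (-119 - 5 + 153) = -9029 + 29 = -9000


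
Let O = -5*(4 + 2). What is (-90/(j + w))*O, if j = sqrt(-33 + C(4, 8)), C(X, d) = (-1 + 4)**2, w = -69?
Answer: -12420/319 - 360*I*sqrt(6)/319 ≈ -38.934 - 2.7643*I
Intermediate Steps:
C(X, d) = 9 (C(X, d) = 3**2 = 9)
O = -30 (O = -5*6 = -30)
j = 2*I*sqrt(6) (j = sqrt(-33 + 9) = sqrt(-24) = 2*I*sqrt(6) ≈ 4.899*I)
(-90/(j + w))*O = -90/(2*I*sqrt(6) - 69)*(-30) = -90/(-69 + 2*I*sqrt(6))*(-30) = 2700/(-69 + 2*I*sqrt(6))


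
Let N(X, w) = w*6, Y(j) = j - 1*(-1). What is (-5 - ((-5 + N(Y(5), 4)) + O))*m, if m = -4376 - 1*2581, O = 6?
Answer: 208710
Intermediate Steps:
Y(j) = 1 + j (Y(j) = j + 1 = 1 + j)
N(X, w) = 6*w
m = -6957 (m = -4376 - 2581 = -6957)
(-5 - ((-5 + N(Y(5), 4)) + O))*m = (-5 - ((-5 + 6*4) + 6))*(-6957) = (-5 - ((-5 + 24) + 6))*(-6957) = (-5 - (19 + 6))*(-6957) = (-5 - 1*25)*(-6957) = (-5 - 25)*(-6957) = -30*(-6957) = 208710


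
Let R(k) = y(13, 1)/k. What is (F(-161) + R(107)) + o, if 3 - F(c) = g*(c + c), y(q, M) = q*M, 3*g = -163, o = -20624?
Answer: -12235304/321 ≈ -38116.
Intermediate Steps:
g = -163/3 (g = (⅓)*(-163) = -163/3 ≈ -54.333)
y(q, M) = M*q
R(k) = 13/k (R(k) = (1*13)/k = 13/k)
F(c) = 3 + 326*c/3 (F(c) = 3 - (-163)*(c + c)/3 = 3 - (-163)*2*c/3 = 3 - (-326)*c/3 = 3 + 326*c/3)
(F(-161) + R(107)) + o = ((3 + (326/3)*(-161)) + 13/107) - 20624 = ((3 - 52486/3) + 13*(1/107)) - 20624 = (-52477/3 + 13/107) - 20624 = -5615000/321 - 20624 = -12235304/321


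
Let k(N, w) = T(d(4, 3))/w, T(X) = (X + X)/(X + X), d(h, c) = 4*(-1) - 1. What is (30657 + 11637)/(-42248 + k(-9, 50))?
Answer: -704900/704133 ≈ -1.0011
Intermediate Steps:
d(h, c) = -5 (d(h, c) = -4 - 1 = -5)
T(X) = 1 (T(X) = (2*X)/((2*X)) = (2*X)*(1/(2*X)) = 1)
k(N, w) = 1/w
(30657 + 11637)/(-42248 + k(-9, 50)) = (30657 + 11637)/(-42248 + 1/50) = 42294/(-42248 + 1/50) = 42294/(-2112399/50) = 42294*(-50/2112399) = -704900/704133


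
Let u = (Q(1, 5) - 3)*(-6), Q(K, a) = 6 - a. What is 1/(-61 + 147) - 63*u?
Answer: -65015/86 ≈ -755.99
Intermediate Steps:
u = 12 (u = ((6 - 1*5) - 3)*(-6) = ((6 - 5) - 3)*(-6) = (1 - 3)*(-6) = -2*(-6) = 12)
1/(-61 + 147) - 63*u = 1/(-61 + 147) - 63*12 = 1/86 - 756 = -65015/86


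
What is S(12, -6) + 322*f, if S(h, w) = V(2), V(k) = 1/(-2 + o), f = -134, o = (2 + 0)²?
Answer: -86295/2 ≈ -43148.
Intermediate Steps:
o = 4 (o = 2² = 4)
V(k) = ½ (V(k) = 1/(-2 + 4) = 1/2 = ½)
S(h, w) = ½
S(12, -6) + 322*f = ½ + 322*(-134) = ½ - 43148 = -86295/2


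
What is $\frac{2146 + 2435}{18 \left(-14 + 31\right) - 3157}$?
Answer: $- \frac{4581}{2851} \approx -1.6068$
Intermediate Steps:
$\frac{2146 + 2435}{18 \left(-14 + 31\right) - 3157} = \frac{4581}{18 \cdot 17 - 3157} = \frac{4581}{306 - 3157} = \frac{4581}{-2851} = 4581 \left(- \frac{1}{2851}\right) = - \frac{4581}{2851}$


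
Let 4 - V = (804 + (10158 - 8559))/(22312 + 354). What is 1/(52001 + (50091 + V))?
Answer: 22666/2314105533 ≈ 9.7947e-6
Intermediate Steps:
V = 88261/22666 (V = 4 - (804 + (10158 - 8559))/(22312 + 354) = 4 - (804 + 1599)/22666 = 4 - 2403/22666 = 88261/22666 ≈ 3.8940)
1/(52001 + (50091 + V)) = 1/(52001 + (50091 + 88261/22666)) = 1/(52001 + 1135450867/22666) = 1/(2314105533/22666) = 22666/2314105533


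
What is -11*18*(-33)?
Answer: 6534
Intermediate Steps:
-11*18*(-33) = -198*(-33) = 6534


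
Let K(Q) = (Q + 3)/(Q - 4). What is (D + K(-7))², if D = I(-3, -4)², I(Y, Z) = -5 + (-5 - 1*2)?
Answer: 2521744/121 ≈ 20841.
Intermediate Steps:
K(Q) = (3 + Q)/(-4 + Q)
I(Y, Z) = -12 (I(Y, Z) = -5 + (-5 - 2) = -5 - 7 = -12)
D = 144 (D = (-12)² = 144)
(D + K(-7))² = (144 + (3 - 7)/(-4 - 7))² = (144 - 4/(-11))² = (144 - 1/11*(-4))² = (144 + 4/11)² = (1588/11)² = 2521744/121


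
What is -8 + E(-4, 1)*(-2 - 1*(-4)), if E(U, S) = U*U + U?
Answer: 16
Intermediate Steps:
E(U, S) = U + U² (E(U, S) = U² + U = U + U²)
-8 + E(-4, 1)*(-2 - 1*(-4)) = -8 + (-4*(1 - 4))*(-2 - 1*(-4)) = -8 + (-4*(-3))*(-2 + 4) = -8 + 12*2 = -8 + 24 = 16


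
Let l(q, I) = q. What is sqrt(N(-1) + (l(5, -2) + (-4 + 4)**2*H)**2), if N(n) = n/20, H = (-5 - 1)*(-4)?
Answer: sqrt(2495)/10 ≈ 4.9950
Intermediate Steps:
H = 24 (H = -6*(-4) = 24)
N(n) = n/20 (N(n) = n*(1/20) = n/20)
sqrt(N(-1) + (l(5, -2) + (-4 + 4)**2*H)**2) = sqrt((1/20)*(-1) + (5 + (-4 + 4)**2*24)**2) = sqrt(-1/20 + (5 + 0**2*24)**2) = sqrt(-1/20 + (5 + 0*24)**2) = sqrt(-1/20 + (5 + 0)**2) = sqrt(-1/20 + 5**2) = sqrt(-1/20 + 25) = sqrt(499/20) = sqrt(2495)/10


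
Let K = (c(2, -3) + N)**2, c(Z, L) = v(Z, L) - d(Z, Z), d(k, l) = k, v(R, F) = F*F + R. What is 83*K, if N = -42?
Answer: 90387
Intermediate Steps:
v(R, F) = R + F**2 (v(R, F) = F**2 + R = R + F**2)
c(Z, L) = L**2 (c(Z, L) = (Z + L**2) - Z = L**2)
K = 1089 (K = ((-3)**2 - 42)**2 = (9 - 42)**2 = (-33)**2 = 1089)
83*K = 83*1089 = 90387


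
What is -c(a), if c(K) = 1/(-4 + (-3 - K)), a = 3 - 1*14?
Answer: -1/4 ≈ -0.25000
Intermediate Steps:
a = -11 (a = 3 - 14 = -11)
c(K) = 1/(-7 - K)
-c(a) = -(-1)/(7 - 11) = -(-1)/(-4) = -(-1)*(-1)/4 = -1*1/4 = -1/4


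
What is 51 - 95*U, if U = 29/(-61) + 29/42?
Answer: 78317/2562 ≈ 30.569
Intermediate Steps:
U = 551/2562 (U = 29*(-1/61) + 29*(1/42) = -29/61 + 29/42 = 551/2562 ≈ 0.21507)
51 - 95*U = 51 - 95*551/2562 = 51 - 52345/2562 = 78317/2562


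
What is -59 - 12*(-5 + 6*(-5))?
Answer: 361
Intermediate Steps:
-59 - 12*(-5 + 6*(-5)) = -59 - 12*(-5 - 30) = -59 - 12*(-35) = -59 + 420 = 361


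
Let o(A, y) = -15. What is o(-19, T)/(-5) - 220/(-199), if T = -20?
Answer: 817/199 ≈ 4.1055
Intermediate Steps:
o(-19, T)/(-5) - 220/(-199) = -15/(-5) - 220/(-199) = -15*(-⅕) - 220*(-1/199) = 3 + 220/199 = 817/199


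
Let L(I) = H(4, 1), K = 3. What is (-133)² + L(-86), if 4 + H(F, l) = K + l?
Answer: 17689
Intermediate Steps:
H(F, l) = -1 + l (H(F, l) = -4 + (3 + l) = -1 + l)
L(I) = 0 (L(I) = -1 + 1 = 0)
(-133)² + L(-86) = (-133)² + 0 = 17689 + 0 = 17689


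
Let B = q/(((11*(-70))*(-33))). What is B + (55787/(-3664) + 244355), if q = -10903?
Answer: 11374270179469/46551120 ≈ 2.4434e+5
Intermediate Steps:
B = -10903/25410 (B = -10903/((11*(-70))*(-33)) = -10903/((-770*(-33))) = -10903/25410 ≈ -0.42908)
B + (55787/(-3664) + 244355) = -10903/25410 + (55787/(-3664) + 244355) = -10903/25410 + (55787*(-1/3664) + 244355) = -10903/25410 + (-55787/3664 + 244355) = -10903/25410 + 895260933/3664 = 11374270179469/46551120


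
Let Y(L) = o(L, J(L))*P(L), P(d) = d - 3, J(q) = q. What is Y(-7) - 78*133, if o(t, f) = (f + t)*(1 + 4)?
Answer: -9674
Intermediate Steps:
o(t, f) = 5*f + 5*t (o(t, f) = (f + t)*5 = 5*f + 5*t)
P(d) = -3 + d
Y(L) = 10*L*(-3 + L) (Y(L) = (5*L + 5*L)*(-3 + L) = (10*L)*(-3 + L) = 10*L*(-3 + L))
Y(-7) - 78*133 = 10*(-7)*(-3 - 7) - 78*133 = 10*(-7)*(-10) - 10374 = 700 - 10374 = -9674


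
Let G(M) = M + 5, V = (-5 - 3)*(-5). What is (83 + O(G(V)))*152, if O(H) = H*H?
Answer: 320416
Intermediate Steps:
V = 40 (V = -8*(-5) = 40)
G(M) = 5 + M
O(H) = H²
(83 + O(G(V)))*152 = (83 + (5 + 40)²)*152 = (83 + 45²)*152 = (83 + 2025)*152 = 2108*152 = 320416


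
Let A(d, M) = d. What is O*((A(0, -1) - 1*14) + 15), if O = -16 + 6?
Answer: -10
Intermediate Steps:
O = -10
O*((A(0, -1) - 1*14) + 15) = -10*((0 - 1*14) + 15) = -10*((0 - 14) + 15) = -10*(-14 + 15) = -10*1 = -10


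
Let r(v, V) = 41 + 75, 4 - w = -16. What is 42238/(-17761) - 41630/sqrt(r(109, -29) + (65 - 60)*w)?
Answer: -42238/17761 - 20815*sqrt(6)/18 ≈ -2834.9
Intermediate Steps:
w = 20 (w = 4 - 1*(-16) = 4 + 16 = 20)
r(v, V) = 116
42238/(-17761) - 41630/sqrt(r(109, -29) + (65 - 60)*w) = 42238/(-17761) - 41630/sqrt(116 + (65 - 60)*20) = 42238*(-1/17761) - 41630/sqrt(116 + 5*20) = -42238/17761 - 41630/sqrt(116 + 100) = -42238/17761 - 41630*sqrt(6)/36 = -42238/17761 - 20815*sqrt(6)/18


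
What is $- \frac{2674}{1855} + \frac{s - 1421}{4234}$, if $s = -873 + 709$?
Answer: $- \frac{2037413}{1122010} \approx -1.8159$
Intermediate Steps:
$s = -164$
$- \frac{2674}{1855} + \frac{s - 1421}{4234} = - \frac{2674}{1855} + \frac{-164 - 1421}{4234} = \left(-2674\right) \frac{1}{1855} + \left(-164 - 1421\right) \frac{1}{4234} = - \frac{382}{265} - \frac{1585}{4234} = - \frac{2037413}{1122010}$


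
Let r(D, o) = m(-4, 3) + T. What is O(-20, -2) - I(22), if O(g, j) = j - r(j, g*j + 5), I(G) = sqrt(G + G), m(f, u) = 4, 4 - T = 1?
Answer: -9 - 2*sqrt(11) ≈ -15.633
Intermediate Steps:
T = 3 (T = 4 - 1*1 = 4 - 1 = 3)
r(D, o) = 7 (r(D, o) = 4 + 3 = 7)
I(G) = sqrt(2)*sqrt(G) (I(G) = sqrt(2*G) = sqrt(2)*sqrt(G))
O(g, j) = -7 + j (O(g, j) = j - 1*7 = j - 7 = -7 + j)
O(-20, -2) - I(22) = (-7 - 2) - sqrt(2)*sqrt(22) = -9 - 2*sqrt(11)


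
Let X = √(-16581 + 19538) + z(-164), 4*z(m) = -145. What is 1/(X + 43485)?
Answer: 695180/30204654713 - 16*√2957/30204654713 ≈ 2.2987e-5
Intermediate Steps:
z(m) = -145/4 (z(m) = (¼)*(-145) = -145/4)
X = -145/4 + √2957 (X = √(-16581 + 19538) - 145/4 = √2957 - 145/4 = -145/4 + √2957 ≈ 18.128)
1/(X + 43485) = 1/((-145/4 + √2957) + 43485) = 1/(173795/4 + √2957)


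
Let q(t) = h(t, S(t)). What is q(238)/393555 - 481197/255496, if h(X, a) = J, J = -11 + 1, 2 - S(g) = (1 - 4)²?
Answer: -37876008059/20110345656 ≈ -1.8834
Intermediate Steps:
S(g) = -7 (S(g) = 2 - (1 - 4)² = 2 - 1*(-3)² = 2 - 1*9 = 2 - 9 = -7)
J = -10
h(X, a) = -10
q(t) = -10
q(238)/393555 - 481197/255496 = -10/393555 - 481197/255496 = -10*1/393555 - 481197*1/255496 = -2/78711 - 481197/255496 = -37876008059/20110345656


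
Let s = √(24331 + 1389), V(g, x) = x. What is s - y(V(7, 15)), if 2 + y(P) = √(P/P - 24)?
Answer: 2 + 2*√6430 - I*√23 ≈ 162.37 - 4.7958*I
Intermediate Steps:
y(P) = -2 + I*√23 (y(P) = -2 + √(P/P - 24) = -2 + √(1 - 24) = -2 + √(-23) = -2 + I*√23)
s = 2*√6430 (s = √25720 = 2*√6430 ≈ 160.37)
s - y(V(7, 15)) = 2*√6430 - (-2 + I*√23) = 2*√6430 + (2 - I*√23) = 2 + 2*√6430 - I*√23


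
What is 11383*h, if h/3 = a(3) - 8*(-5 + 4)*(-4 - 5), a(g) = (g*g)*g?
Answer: -1536705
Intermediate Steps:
a(g) = g³ (a(g) = g²*g = g³)
h = -135 (h = 3*(3³ - 8*(-5 + 4)*(-4 - 5)) = 3*(27 - (-8)*(-9)) = 3*(27 - 8*9) = 3*(27 - 72) = 3*(-45) = -135)
11383*h = 11383*(-135) = -1536705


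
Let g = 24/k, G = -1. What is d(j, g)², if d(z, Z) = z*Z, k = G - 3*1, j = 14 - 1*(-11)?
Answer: 22500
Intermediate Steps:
j = 25 (j = 14 + 11 = 25)
k = -4 (k = -1 - 3*1 = -1 - 3 = -4)
g = -6 (g = 24/(-4) = 24*(-¼) = -6)
d(z, Z) = Z*z
d(j, g)² = (-6*25)² = (-150)² = 22500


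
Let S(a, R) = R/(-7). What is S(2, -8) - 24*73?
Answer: -12256/7 ≈ -1750.9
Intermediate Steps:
S(a, R) = -R/7 (S(a, R) = R*(-1/7) = -R/7)
S(2, -8) - 24*73 = -1/7*(-8) - 24*73 = 8/7 - 1752 = -12256/7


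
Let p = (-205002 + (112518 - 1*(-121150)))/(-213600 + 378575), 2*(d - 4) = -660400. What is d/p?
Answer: -27237042550/14333 ≈ -1.9003e+6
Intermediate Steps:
d = -330196 (d = 4 + (½)*(-660400) = 4 - 330200 = -330196)
p = 28666/164975 (p = (-205002 + (112518 + 121150))/164975 = (-205002 + 233668)*(1/164975) = 28666*(1/164975) = 28666/164975 ≈ 0.17376)
d/p = -330196/28666/164975 = -330196*164975/28666 = -27237042550/14333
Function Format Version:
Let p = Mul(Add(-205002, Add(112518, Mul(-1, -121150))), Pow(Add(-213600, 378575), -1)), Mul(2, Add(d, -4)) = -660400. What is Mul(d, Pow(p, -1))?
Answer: Rational(-27237042550, 14333) ≈ -1.9003e+6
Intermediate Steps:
d = -330196 (d = Add(4, Mul(Rational(1, 2), -660400)) = Add(4, -330200) = -330196)
p = Rational(28666, 164975) (p = Mul(Add(-205002, Add(112518, 121150)), Pow(164975, -1)) = Mul(Add(-205002, 233668), Rational(1, 164975)) = Mul(28666, Rational(1, 164975)) = Rational(28666, 164975) ≈ 0.17376)
Mul(d, Pow(p, -1)) = Mul(-330196, Pow(Rational(28666, 164975), -1)) = Mul(-330196, Rational(164975, 28666)) = Rational(-27237042550, 14333)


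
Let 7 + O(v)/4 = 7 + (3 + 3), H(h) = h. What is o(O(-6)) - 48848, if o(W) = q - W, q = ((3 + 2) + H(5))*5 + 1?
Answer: -48821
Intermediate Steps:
O(v) = 24 (O(v) = -28 + 4*(7 + (3 + 3)) = -28 + 4*(7 + 6) = -28 + 4*13 = -28 + 52 = 24)
q = 51 (q = ((3 + 2) + 5)*5 + 1 = (5 + 5)*5 + 1 = 10*5 + 1 = 50 + 1 = 51)
o(W) = 51 - W
o(O(-6)) - 48848 = (51 - 1*24) - 48848 = (51 - 24) - 48848 = 27 - 48848 = -48821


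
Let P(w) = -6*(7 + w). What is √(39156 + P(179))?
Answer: 2*√9510 ≈ 195.04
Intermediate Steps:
P(w) = -42 - 6*w
√(39156 + P(179)) = √(39156 + (-42 - 6*179)) = √(39156 + (-42 - 1074)) = √(39156 - 1116) = √38040 = 2*√9510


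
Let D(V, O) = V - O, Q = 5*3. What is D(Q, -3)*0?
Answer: 0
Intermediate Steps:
Q = 15
D(Q, -3)*0 = (15 - 1*(-3))*0 = (15 + 3)*0 = 18*0 = 0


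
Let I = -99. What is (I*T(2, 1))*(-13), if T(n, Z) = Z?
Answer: 1287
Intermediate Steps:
(I*T(2, 1))*(-13) = -99*1*(-13) = -99*(-13) = 1287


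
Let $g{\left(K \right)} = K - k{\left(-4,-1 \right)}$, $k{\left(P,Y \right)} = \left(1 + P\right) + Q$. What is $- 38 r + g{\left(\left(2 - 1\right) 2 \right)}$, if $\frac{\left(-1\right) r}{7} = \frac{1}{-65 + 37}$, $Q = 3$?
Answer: $- \frac{15}{2} \approx -7.5$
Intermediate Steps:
$k{\left(P,Y \right)} = 4 + P$ ($k{\left(P,Y \right)} = \left(1 + P\right) + 3 = 4 + P$)
$g{\left(K \right)} = K$ ($g{\left(K \right)} = K - \left(4 - 4\right) = K - 0 = K + 0 = K$)
$r = \frac{1}{4}$ ($r = - \frac{7}{-65 + 37} = - \frac{7}{-28} = \left(-7\right) \left(- \frac{1}{28}\right) = \frac{1}{4} \approx 0.25$)
$- 38 r + g{\left(\left(2 - 1\right) 2 \right)} = \left(-38\right) \frac{1}{4} + \left(2 - 1\right) 2 = - \frac{19}{2} + 1 \cdot 2 = - \frac{19}{2} + 2 = - \frac{15}{2}$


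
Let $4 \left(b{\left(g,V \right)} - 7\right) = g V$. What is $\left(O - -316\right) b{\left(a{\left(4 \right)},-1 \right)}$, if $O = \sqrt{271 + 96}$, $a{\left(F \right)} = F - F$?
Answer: $2212 + 7 \sqrt{367} \approx 2346.1$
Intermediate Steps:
$a{\left(F \right)} = 0$
$O = \sqrt{367} \approx 19.157$
$b{\left(g,V \right)} = 7 + \frac{V g}{4}$ ($b{\left(g,V \right)} = 7 + \frac{g V}{4} = 7 + \frac{V g}{4}$)
$\left(O - -316\right) b{\left(a{\left(4 \right)},-1 \right)} = \left(\sqrt{367} - -316\right) \left(7 + \frac{1}{4} \left(-1\right) 0\right) = \left(\sqrt{367} + 316\right) \left(7 + 0\right) = \left(316 + \sqrt{367}\right) 7 = 2212 + 7 \sqrt{367}$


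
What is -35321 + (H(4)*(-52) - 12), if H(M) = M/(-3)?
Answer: -105791/3 ≈ -35264.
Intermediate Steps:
H(M) = -M/3 (H(M) = M*(-⅓) = -M/3)
-35321 + (H(4)*(-52) - 12) = -35321 + (-⅓*4*(-52) - 12) = -35321 + (-4/3*(-52) - 12) = -35321 + (208/3 - 12) = -35321 + 172/3 = -105791/3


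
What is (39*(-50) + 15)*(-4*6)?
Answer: 46440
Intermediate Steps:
(39*(-50) + 15)*(-4*6) = (-1950 + 15)*(-24) = -1935*(-24) = 46440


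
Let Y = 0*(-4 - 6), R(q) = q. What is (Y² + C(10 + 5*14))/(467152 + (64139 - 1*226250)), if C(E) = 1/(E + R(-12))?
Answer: 1/20742788 ≈ 4.8210e-8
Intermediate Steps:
Y = 0 (Y = 0*(-10) = 0)
C(E) = 1/(-12 + E) (C(E) = 1/(E - 12) = 1/(-12 + E))
(Y² + C(10 + 5*14))/(467152 + (64139 - 1*226250)) = (0² + 1/(-12 + (10 + 5*14)))/(467152 + (64139 - 1*226250)) = (0 + 1/(-12 + (10 + 70)))/(467152 + (64139 - 226250)) = (0 + 1/(-12 + 80))/(467152 - 162111) = (0 + 1/68)/305041 = (0 + 1/68)*(1/305041) = (1/68)*(1/305041) = 1/20742788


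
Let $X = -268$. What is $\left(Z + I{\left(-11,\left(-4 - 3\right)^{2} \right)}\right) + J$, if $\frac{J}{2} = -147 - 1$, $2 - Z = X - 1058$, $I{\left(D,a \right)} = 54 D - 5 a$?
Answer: $193$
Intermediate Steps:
$I{\left(D,a \right)} = - 5 a + 54 D$
$Z = 1328$ ($Z = 2 - \left(-268 - 1058\right) = 2 - -1326 = 2 + 1326 = 1328$)
$J = -296$ ($J = 2 \left(-147 - 1\right) = 2 \left(-148\right) = -296$)
$\left(Z + I{\left(-11,\left(-4 - 3\right)^{2} \right)}\right) + J = \left(1328 - \left(594 + 5 \left(-4 - 3\right)^{2}\right)\right) - 296 = \left(1328 - \left(594 + 5 \left(-7\right)^{2}\right)\right) - 296 = \left(1328 - 839\right) - 296 = 489 - 296 = 193$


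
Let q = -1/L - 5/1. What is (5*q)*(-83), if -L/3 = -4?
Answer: 25315/12 ≈ 2109.6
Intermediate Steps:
L = 12 (L = -3*(-4) = 12)
q = -61/12 (q = -1/12 - 5/1 = -1*1/12 - 5*1 = -1/12 - 5 = -61/12 ≈ -5.0833)
(5*q)*(-83) = (5*(-61/12))*(-83) = -305/12*(-83) = 25315/12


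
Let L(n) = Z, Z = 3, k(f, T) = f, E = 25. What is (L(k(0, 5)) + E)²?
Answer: 784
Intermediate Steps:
L(n) = 3
(L(k(0, 5)) + E)² = (3 + 25)² = 28² = 784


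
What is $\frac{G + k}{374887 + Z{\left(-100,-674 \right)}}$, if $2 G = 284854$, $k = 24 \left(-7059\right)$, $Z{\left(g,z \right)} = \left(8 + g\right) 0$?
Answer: $- \frac{26989}{374887} \approx -0.071992$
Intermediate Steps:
$Z{\left(g,z \right)} = 0$
$k = -169416$
$G = 142427$ ($G = \frac{1}{2} \cdot 284854 = 142427$)
$\frac{G + k}{374887 + Z{\left(-100,-674 \right)}} = \frac{142427 - 169416}{374887 + 0} = - \frac{26989}{374887}$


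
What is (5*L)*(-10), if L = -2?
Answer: 100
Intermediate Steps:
(5*L)*(-10) = (5*(-2))*(-10) = -10*(-10) = 100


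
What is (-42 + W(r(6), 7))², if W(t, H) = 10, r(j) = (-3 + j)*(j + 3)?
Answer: 1024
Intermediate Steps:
r(j) = (-3 + j)*(3 + j)
(-42 + W(r(6), 7))² = (-42 + 10)² = (-32)² = 1024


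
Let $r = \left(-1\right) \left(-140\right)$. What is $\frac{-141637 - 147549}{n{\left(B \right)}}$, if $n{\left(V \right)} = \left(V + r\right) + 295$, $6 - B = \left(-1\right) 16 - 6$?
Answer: $- \frac{289186}{463} \approx -624.59$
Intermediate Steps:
$B = 28$ ($B = 6 - \left(\left(-1\right) 16 - 6\right) = 6 - \left(-16 - 6\right) = 6 - -22 = 6 + 22 = 28$)
$r = 140$
$n{\left(V \right)} = 435 + V$ ($n{\left(V \right)} = \left(V + 140\right) + 295 = \left(140 + V\right) + 295 = 435 + V$)
$\frac{-141637 - 147549}{n{\left(B \right)}} = \frac{-141637 - 147549}{435 + 28} = \frac{-141637 - 147549}{463} = \left(-289186\right) \frac{1}{463} = - \frac{289186}{463}$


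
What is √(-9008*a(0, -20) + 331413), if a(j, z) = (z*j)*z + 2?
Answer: √313397 ≈ 559.82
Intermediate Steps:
a(j, z) = 2 + j*z² (a(j, z) = (j*z)*z + 2 = j*z² + 2 = 2 + j*z²)
√(-9008*a(0, -20) + 331413) = √(-9008*(2 + 0*(-20)²) + 331413) = √(-9008*(2 + 0*400) + 331413) = √(-9008*(2 + 0) + 331413) = √(-9008*2 + 331413) = √(-18016 + 331413) = √313397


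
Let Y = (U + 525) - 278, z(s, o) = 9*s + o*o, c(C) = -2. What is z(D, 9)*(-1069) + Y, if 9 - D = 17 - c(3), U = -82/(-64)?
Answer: 315817/32 ≈ 9869.3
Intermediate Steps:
U = 41/32 (U = -82*(-1/64) = 41/32 ≈ 1.2813)
D = -10 (D = 9 - (17 - 1*(-2)) = 9 - (17 + 2) = 9 - 1*19 = 9 - 19 = -10)
z(s, o) = o**2 + 9*s (z(s, o) = 9*s + o**2 = o**2 + 9*s)
Y = 7945/32 (Y = (41/32 + 525) - 278 = 16841/32 - 278 = 7945/32 ≈ 248.28)
z(D, 9)*(-1069) + Y = (9**2 + 9*(-10))*(-1069) + 7945/32 = (81 - 90)*(-1069) + 7945/32 = -9*(-1069) + 7945/32 = 9621 + 7945/32 = 315817/32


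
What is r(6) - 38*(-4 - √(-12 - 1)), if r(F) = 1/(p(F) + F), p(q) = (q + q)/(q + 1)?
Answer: 8215/54 + 38*I*√13 ≈ 152.13 + 137.01*I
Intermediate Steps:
p(q) = 2*q/(1 + q) (p(q) = (2*q)/(1 + q) = 2*q/(1 + q))
r(F) = 1/(F + 2*F/(1 + F)) (r(F) = 1/(2*F/(1 + F) + F) = 1/(F + 2*F/(1 + F)))
r(6) - 38*(-4 - √(-12 - 1)) = (1 + 6)/(6*(3 + 6)) - 38*(-4 - √(-12 - 1)) = (⅙)*7/9 - 38*(-4 - √(-13)) = (⅙)*(⅑)*7 - 38*(-4 - I*√13) = 7/54 - 38*(-4 - I*√13) = 7/54 + (152 + 38*I*√13) = 8215/54 + 38*I*√13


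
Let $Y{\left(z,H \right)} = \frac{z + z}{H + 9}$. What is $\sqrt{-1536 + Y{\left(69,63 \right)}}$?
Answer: $\frac{i \sqrt{55227}}{6} \approx 39.167 i$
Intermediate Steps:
$Y{\left(z,H \right)} = \frac{2 z}{9 + H}$
$\sqrt{-1536 + Y{\left(69,63 \right)}} = \sqrt{-1536 + 2 \cdot 69 \frac{1}{9 + 63}} = \sqrt{-1536 + 2 \cdot 69 \cdot \frac{1}{72}} = \sqrt{-1536 + \frac{23}{12}} = \sqrt{- \frac{18409}{12}} = \frac{i \sqrt{55227}}{6}$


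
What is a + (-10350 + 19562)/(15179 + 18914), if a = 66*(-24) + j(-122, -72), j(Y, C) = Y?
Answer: -58153446/34093 ≈ -1705.7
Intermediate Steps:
a = -1706 (a = 66*(-24) - 122 = -1584 - 122 = -1706)
a + (-10350 + 19562)/(15179 + 18914) = -1706 + (-10350 + 19562)/(15179 + 18914) = -1706 + 9212/34093 = -58153446/34093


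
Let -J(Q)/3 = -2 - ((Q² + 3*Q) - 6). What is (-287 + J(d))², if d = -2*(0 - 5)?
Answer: 8281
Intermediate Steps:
d = 10 (d = -2*(-5) = 10)
J(Q) = -12 + 3*Q² + 9*Q (J(Q) = -3*(-2 - ((Q² + 3*Q) - 6)) = -3*(-2 - (-6 + Q² + 3*Q)) = -3*(-2 + (6 - Q² - 3*Q)) = -3*(4 - Q² - 3*Q) = -12 + 3*Q² + 9*Q)
(-287 + J(d))² = (-287 + (-12 + 3*10² + 9*10))² = (-287 + (-12 + 3*100 + 90))² = (-287 + (-12 + 300 + 90))² = (-287 + 378)² = 91² = 8281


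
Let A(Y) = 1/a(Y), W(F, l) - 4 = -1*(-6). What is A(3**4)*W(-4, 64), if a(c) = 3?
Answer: 10/3 ≈ 3.3333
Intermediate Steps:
W(F, l) = 10 (W(F, l) = 4 - 1*(-6) = 4 + 6 = 10)
A(Y) = 1/3
A(3**4)*W(-4, 64) = (1/3)*10 = 10/3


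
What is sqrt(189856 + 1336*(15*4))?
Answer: 8*sqrt(4219) ≈ 519.63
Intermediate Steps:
sqrt(189856 + 1336*(15*4)) = sqrt(189856 + 1336*60) = sqrt(189856 + 80160) = sqrt(270016) = 8*sqrt(4219)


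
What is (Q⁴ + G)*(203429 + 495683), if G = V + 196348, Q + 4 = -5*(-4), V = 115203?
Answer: 263626046744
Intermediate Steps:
Q = 16 (Q = -4 - 5*(-4) = -4 + 20 = 16)
G = 311551 (G = 115203 + 196348 = 311551)
(Q⁴ + G)*(203429 + 495683) = (16⁴ + 311551)*(203429 + 495683) = (65536 + 311551)*699112 = 377087*699112 = 263626046744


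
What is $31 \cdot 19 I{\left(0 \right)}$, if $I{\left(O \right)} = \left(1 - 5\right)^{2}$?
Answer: $9424$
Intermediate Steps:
$I{\left(O \right)} = 16$ ($I{\left(O \right)} = \left(-4\right)^{2} = 16$)
$31 \cdot 19 I{\left(0 \right)} = 31 \cdot 19 \cdot 16 = 589 \cdot 16 = 9424$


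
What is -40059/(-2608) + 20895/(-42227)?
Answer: 1637077233/110128016 ≈ 14.865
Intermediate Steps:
-40059/(-2608) + 20895/(-42227) = -40059*(-1/2608) + 20895*(-1/42227) = 40059/2608 - 20895/42227 = 1637077233/110128016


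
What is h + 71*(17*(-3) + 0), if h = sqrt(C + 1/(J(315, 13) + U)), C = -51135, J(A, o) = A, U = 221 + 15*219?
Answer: -3621 + I*sqrt(746573092714)/3821 ≈ -3621.0 + 226.13*I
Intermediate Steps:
U = 3506 (U = 221 + 3285 = 3506)
h = I*sqrt(746573092714)/3821 (h = sqrt(-51135 + 1/(315 + 3506)) = sqrt(-51135 + 1/3821) = sqrt(-195386834/3821) = I*sqrt(746573092714)/3821 ≈ 226.13*I)
h + 71*(17*(-3) + 0) = I*sqrt(746573092714)/3821 + 71*(17*(-3) + 0) = I*sqrt(746573092714)/3821 + 71*(-51 + 0) = I*sqrt(746573092714)/3821 + 71*(-51) = I*sqrt(746573092714)/3821 - 3621 = -3621 + I*sqrt(746573092714)/3821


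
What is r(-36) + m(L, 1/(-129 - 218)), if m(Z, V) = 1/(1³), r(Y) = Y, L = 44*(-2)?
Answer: -35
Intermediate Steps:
L = -88
m(Z, V) = 1 (m(Z, V) = 1/1 = 1)
r(-36) + m(L, 1/(-129 - 218)) = -36 + 1 = -35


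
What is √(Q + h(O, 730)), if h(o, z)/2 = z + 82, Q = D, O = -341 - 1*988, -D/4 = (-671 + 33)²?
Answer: 6*I*√45182 ≈ 1275.4*I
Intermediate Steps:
D = -1628176 (D = -4*(-671 + 33)² = -4*(-638)² = -4*407044 = -1628176)
O = -1329 (O = -341 - 988 = -1329)
Q = -1628176
h(o, z) = 164 + 2*z (h(o, z) = 2*(z + 82) = 2*(82 + z) = 164 + 2*z)
√(Q + h(O, 730)) = √(-1628176 + (164 + 2*730)) = √(-1628176 + (164 + 1460)) = √(-1628176 + 1624) = √(-1626552) = 6*I*√45182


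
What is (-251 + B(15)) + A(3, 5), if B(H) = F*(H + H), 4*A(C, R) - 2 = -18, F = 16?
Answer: 225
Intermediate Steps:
A(C, R) = -4 (A(C, R) = 1/2 + (1/4)*(-18) = 1/2 - 9/2 = -4)
B(H) = 32*H (B(H) = 16*(H + H) = 16*(2*H) = 32*H)
(-251 + B(15)) + A(3, 5) = (-251 + 32*15) - 4 = (-251 + 480) - 4 = 229 - 4 = 225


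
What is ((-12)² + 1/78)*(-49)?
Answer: -550417/78 ≈ -7056.6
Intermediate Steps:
((-12)² + 1/78)*(-49) = (144 + 1/78)*(-49) = (11233/78)*(-49) = -550417/78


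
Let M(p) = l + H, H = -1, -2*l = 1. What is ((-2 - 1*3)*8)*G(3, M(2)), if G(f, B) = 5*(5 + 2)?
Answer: -1400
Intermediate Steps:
l = -½ (l = -½*1 = -½ ≈ -0.50000)
M(p) = -3/2 (M(p) = -½ - 1 = -3/2)
G(f, B) = 35 (G(f, B) = 5*7 = 35)
((-2 - 1*3)*8)*G(3, M(2)) = ((-2 - 1*3)*8)*35 = ((-2 - 3)*8)*35 = -5*8*35 = -40*35 = -1400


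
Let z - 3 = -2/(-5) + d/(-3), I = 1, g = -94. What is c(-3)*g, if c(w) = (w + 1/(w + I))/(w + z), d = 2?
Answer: -4935/4 ≈ -1233.8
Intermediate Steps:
z = 41/15 (z = 3 + (-2/(-5) + 2/(-3)) = 3 + (-2*(-1/5) + 2*(-1/3)) = 3 + (2/5 - 2/3) = 3 - 4/15 = 41/15 ≈ 2.7333)
c(w) = (w + 1/(1 + w))/(41/15 + w) (c(w) = (w + 1/(w + 1))/(w + 41/15) = (w + 1/(1 + w))/(41/15 + w))
c(-3)*g = (15*(1 - 3 + (-3)**2)/(41 + 15*(-3)**2 + 56*(-3)))*(-94) = (15*(1 - 3 + 9)/(41 + 15*9 - 168))*(-94) = (15*7/(41 + 135 - 168))*(-94) = (15*7/8)*(-94) = (15*(1/8)*7)*(-94) = (105/8)*(-94) = -4935/4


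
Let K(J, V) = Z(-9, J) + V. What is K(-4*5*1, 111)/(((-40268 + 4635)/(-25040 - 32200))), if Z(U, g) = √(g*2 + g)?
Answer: 6353640/35633 + 114480*I*√15/35633 ≈ 178.31 + 12.443*I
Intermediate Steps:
Z(U, g) = √3*√g (Z(U, g) = √(2*g + g) = √(3*g) = √3*√g)
K(J, V) = V + √3*√J (K(J, V) = √3*√J + V = V + √3*√J)
K(-4*5*1, 111)/(((-40268 + 4635)/(-25040 - 32200))) = (111 + √3*√(-4*5*1))/(((-40268 + 4635)/(-25040 - 32200))) = (111 + √3*√(-20*1))/((-35633/(-57240))) = (111 + √3*√(-20))/((-35633*(-1/57240))) = (111 + √3*(2*I*√5))/(35633/57240) = (111 + 2*I*√15)*(57240/35633) = 6353640/35633 + 114480*I*√15/35633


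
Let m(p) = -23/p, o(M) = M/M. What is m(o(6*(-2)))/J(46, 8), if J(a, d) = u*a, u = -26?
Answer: 1/52 ≈ 0.019231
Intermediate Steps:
J(a, d) = -26*a
o(M) = 1
m(o(6*(-2)))/J(46, 8) = (-23/1)/((-26*46)) = -23*1/(-1196) = -23*(-1/1196) = 1/52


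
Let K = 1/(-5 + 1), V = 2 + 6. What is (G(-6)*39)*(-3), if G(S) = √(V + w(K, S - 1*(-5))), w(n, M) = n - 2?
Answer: -117*√23/2 ≈ -280.56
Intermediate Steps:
V = 8
K = -¼ (K = 1/(-4) = -¼ ≈ -0.25000)
w(n, M) = -2 + n
G(S) = √23/2 (G(S) = √(8 + (-2 - ¼)) = √(8 - 9/4) = √(23/4) = √23/2)
(G(-6)*39)*(-3) = ((√23/2)*39)*(-3) = (39*√23/2)*(-3) = -117*√23/2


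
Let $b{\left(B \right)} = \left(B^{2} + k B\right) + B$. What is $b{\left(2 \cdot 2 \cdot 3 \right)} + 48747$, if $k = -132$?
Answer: $47319$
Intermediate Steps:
$b{\left(B \right)} = B^{2} - 131 B$ ($b{\left(B \right)} = \left(B^{2} - 132 B\right) + B = B^{2} - 131 B$)
$b{\left(2 \cdot 2 \cdot 3 \right)} + 48747 = 2 \cdot 2 \cdot 3 \left(-131 + 2 \cdot 2 \cdot 3\right) + 48747 = 4 \cdot 3 \left(-131 + 4 \cdot 3\right) + 48747 = 12 \left(-131 + 12\right) + 48747 = 12 \left(-119\right) + 48747 = -1428 + 48747 = 47319$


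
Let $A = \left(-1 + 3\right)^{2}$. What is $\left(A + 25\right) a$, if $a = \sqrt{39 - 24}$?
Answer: $29 \sqrt{15} \approx 112.32$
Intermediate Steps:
$a = \sqrt{15} \approx 3.873$
$A = 4$ ($A = 2^{2} = 4$)
$\left(A + 25\right) a = \left(4 + 25\right) \sqrt{15} = 29 \sqrt{15}$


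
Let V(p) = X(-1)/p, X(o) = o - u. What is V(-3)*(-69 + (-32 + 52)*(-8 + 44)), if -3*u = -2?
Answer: 1085/3 ≈ 361.67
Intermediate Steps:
u = 2/3 (u = -1/3*(-2) = 2/3 ≈ 0.66667)
X(o) = -2/3 + o (X(o) = o - 1*2/3 = o - 2/3 = -2/3 + o)
V(p) = -5/(3*p) (V(p) = (-2/3 - 1)/p = -5/(3*p))
V(-3)*(-69 + (-32 + 52)*(-8 + 44)) = (-5/3/(-3))*(-69 + (-32 + 52)*(-8 + 44)) = (-5/3*(-1/3))*(-69 + 20*36) = 5*(-69 + 720)/9 = (5/9)*651 = 1085/3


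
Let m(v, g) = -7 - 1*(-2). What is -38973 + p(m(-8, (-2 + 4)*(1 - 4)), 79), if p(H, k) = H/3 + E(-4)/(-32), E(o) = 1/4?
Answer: -14966275/384 ≈ -38975.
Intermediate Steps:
E(o) = ¼
m(v, g) = -5 (m(v, g) = -7 + 2 = -5)
p(H, k) = -1/128 + H/3 (p(H, k) = H/3 + (¼)/(-32) = H*(⅓) + (¼)*(-1/32) = H/3 - 1/128 = -1/128 + H/3)
-38973 + p(m(-8, (-2 + 4)*(1 - 4)), 79) = -38973 + (-1/128 + (⅓)*(-5)) = -38973 + (-1/128 - 5/3) = -38973 - 643/384 = -14966275/384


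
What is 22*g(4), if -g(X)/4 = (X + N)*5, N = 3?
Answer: -3080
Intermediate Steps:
g(X) = -60 - 20*X (g(X) = -4*(X + 3)*5 = -4*(3 + X)*5 = -4*(15 + 5*X) = -60 - 20*X)
22*g(4) = 22*(-60 - 20*4) = 22*(-60 - 80) = 22*(-140) = -3080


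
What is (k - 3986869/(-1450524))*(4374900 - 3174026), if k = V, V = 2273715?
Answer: 1980290560022862173/725262 ≈ 2.7304e+12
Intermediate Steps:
k = 2273715
(k - 3986869/(-1450524))*(4374900 - 3174026) = (2273715 - 3986869/(-1450524))*(4374900 - 3174026) = (2273715 - 3986869*(-1/1450524))*1200874 = (2273715 + 3986869/1450524)*1200874 = (3298082163529/1450524)*1200874 = 1980290560022862173/725262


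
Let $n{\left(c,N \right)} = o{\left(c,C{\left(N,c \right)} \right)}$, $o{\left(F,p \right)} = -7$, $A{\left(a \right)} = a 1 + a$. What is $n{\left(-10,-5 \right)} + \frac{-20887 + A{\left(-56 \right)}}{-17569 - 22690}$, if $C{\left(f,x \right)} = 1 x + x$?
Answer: $- \frac{260814}{40259} \approx -6.4784$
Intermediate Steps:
$A{\left(a \right)} = 2 a$ ($A{\left(a \right)} = a + a = 2 a$)
$C{\left(f,x \right)} = 2 x$ ($C{\left(f,x \right)} = x + x = 2 x$)
$n{\left(c,N \right)} = -7$
$n{\left(-10,-5 \right)} + \frac{-20887 + A{\left(-56 \right)}}{-17569 - 22690} = -7 + \frac{-20887 + 2 \left(-56\right)}{-17569 - 22690} = -7 + \frac{-20887 - 112}{-40259} = -7 - - \frac{20999}{40259} = -7 + \frac{20999}{40259} = - \frac{260814}{40259}$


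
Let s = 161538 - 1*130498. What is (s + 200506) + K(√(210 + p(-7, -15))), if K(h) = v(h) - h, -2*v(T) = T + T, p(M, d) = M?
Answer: 231546 - 2*√203 ≈ 2.3152e+5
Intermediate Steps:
v(T) = -T (v(T) = -(T + T)/2 = -T)
K(h) = -2*h (K(h) = -h - h = -2*h)
s = 31040 (s = 161538 - 130498 = 31040)
(s + 200506) + K(√(210 + p(-7, -15))) = (31040 + 200506) - 2*√(210 - 7) = 231546 - 2*√203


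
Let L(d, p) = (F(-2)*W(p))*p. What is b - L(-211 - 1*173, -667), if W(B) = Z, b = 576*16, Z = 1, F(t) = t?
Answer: 7882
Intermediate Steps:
b = 9216
W(B) = 1
L(d, p) = -2*p (L(d, p) = (-2*1)*p = -2*p)
b - L(-211 - 1*173, -667) = 9216 - (-2)*(-667) = 9216 - 1*1334 = 9216 - 1334 = 7882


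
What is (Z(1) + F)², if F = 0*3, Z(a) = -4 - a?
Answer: 25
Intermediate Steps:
F = 0
(Z(1) + F)² = ((-4 - 1*1) + 0)² = ((-4 - 1) + 0)² = (-5 + 0)² = (-5)² = 25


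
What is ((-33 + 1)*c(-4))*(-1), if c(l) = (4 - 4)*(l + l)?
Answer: 0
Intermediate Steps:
c(l) = 0 (c(l) = 0*(2*l) = 0)
((-33 + 1)*c(-4))*(-1) = ((-33 + 1)*0)*(-1) = -32*0*(-1) = 0*(-1) = 0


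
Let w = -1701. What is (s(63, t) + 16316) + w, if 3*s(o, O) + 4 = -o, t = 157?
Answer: 43778/3 ≈ 14593.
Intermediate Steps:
s(o, O) = -4/3 - o/3 (s(o, O) = -4/3 + (-o)/3 = -4/3 - o/3)
(s(63, t) + 16316) + w = ((-4/3 - 1/3*63) + 16316) - 1701 = ((-4/3 - 21) + 16316) - 1701 = (-67/3 + 16316) - 1701 = 48881/3 - 1701 = 43778/3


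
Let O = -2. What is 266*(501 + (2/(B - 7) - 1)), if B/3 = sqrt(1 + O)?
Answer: 3855138/29 - 798*I/29 ≈ 1.3294e+5 - 27.517*I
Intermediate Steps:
B = 3*I (B = 3*sqrt(1 - 2) = 3*sqrt(-1) = 3*I ≈ 3.0*I)
266*(501 + (2/(B - 7) - 1)) = 266*(501 + (2/(3*I - 7) - 1)) = 266*(501 + (2/(-7 + 3*I) - 1)) = 266*(501 + (((-7 - 3*I)/58)*2 - 1)) = 266*(501 + ((-7 - 3*I)/29 - 1)) = 266*(501 + (-1 + (-7 - 3*I)/29)) = 266*(500 + (-7 - 3*I)/29) = 133000 + 266*(-7 - 3*I)/29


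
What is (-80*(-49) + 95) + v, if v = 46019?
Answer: 50034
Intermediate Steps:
(-80*(-49) + 95) + v = (-80*(-49) + 95) + 46019 = (3920 + 95) + 46019 = 4015 + 46019 = 50034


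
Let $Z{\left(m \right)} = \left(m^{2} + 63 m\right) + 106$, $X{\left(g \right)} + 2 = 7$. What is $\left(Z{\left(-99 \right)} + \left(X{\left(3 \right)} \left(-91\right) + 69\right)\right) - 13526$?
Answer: $-10242$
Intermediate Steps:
$X{\left(g \right)} = 5$ ($X{\left(g \right)} = -2 + 7 = 5$)
$Z{\left(m \right)} = 106 + m^{2} + 63 m$
$\left(Z{\left(-99 \right)} + \left(X{\left(3 \right)} \left(-91\right) + 69\right)\right) - 13526 = \left(\left(106 + \left(-99\right)^{2} + 63 \left(-99\right)\right) + \left(5 \left(-91\right) + 69\right)\right) - 13526 = \left(\left(106 + 9801 - 6237\right) + \left(-455 + 69\right)\right) - 13526 = \left(3670 - 386\right) - 13526 = 3284 - 13526 = -10242$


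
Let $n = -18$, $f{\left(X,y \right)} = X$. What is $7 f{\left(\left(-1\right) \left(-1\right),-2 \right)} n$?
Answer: $-126$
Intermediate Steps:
$7 f{\left(\left(-1\right) \left(-1\right),-2 \right)} n = 7 \left(\left(-1\right) \left(-1\right)\right) \left(-18\right) = 7 \cdot 1 \left(-18\right) = 7 \left(-18\right) = -126$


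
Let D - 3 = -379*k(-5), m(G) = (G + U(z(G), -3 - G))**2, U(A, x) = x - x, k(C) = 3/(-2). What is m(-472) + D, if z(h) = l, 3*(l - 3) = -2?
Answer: 446711/2 ≈ 2.2336e+5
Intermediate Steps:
k(C) = -3/2 (k(C) = 3*(-1/2) = -3/2)
l = 7/3 (l = 3 + (1/3)*(-2) = 3 - 2/3 = 7/3 ≈ 2.3333)
z(h) = 7/3
U(A, x) = 0
m(G) = G**2 (m(G) = (G + 0)**2 = G**2)
D = 1143/2 (D = 3 - 379*(-3/2) = 3 + 1137/2 = 1143/2 ≈ 571.50)
m(-472) + D = (-472)**2 + 1143/2 = 222784 + 1143/2 = 446711/2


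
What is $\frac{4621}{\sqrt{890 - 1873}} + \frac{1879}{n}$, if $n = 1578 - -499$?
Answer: $\frac{1879}{2077} - \frac{4621 i \sqrt{983}}{983} \approx 0.90467 - 147.39 i$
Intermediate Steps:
$n = 2077$ ($n = 1578 + 499 = 2077$)
$\frac{4621}{\sqrt{890 - 1873}} + \frac{1879}{n} = \frac{4621}{\sqrt{890 - 1873}} + \frac{1879}{2077} = \frac{4621}{\sqrt{-983}} + 1879 \cdot \frac{1}{2077} = \frac{4621}{i \sqrt{983}} + \frac{1879}{2077} = 4621 \left(- \frac{i \sqrt{983}}{983}\right) + \frac{1879}{2077} = - \frac{4621 i \sqrt{983}}{983} + \frac{1879}{2077} = \frac{1879}{2077} - \frac{4621 i \sqrt{983}}{983}$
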